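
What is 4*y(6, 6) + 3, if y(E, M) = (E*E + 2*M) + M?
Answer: 219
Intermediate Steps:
y(E, M) = E**2 + 3*M (y(E, M) = (E**2 + 2*M) + M = E**2 + 3*M)
4*y(6, 6) + 3 = 4*(6**2 + 3*6) + 3 = 4*(36 + 18) + 3 = 4*54 + 3 = 216 + 3 = 219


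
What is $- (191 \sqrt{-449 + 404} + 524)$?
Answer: $-524 - 573 i \sqrt{5} \approx -524.0 - 1281.3 i$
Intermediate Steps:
$- (191 \sqrt{-449 + 404} + 524) = - (191 \sqrt{-45} + 524) = - (191 \cdot 3 i \sqrt{5} + 524) = - (573 i \sqrt{5} + 524) = - (524 + 573 i \sqrt{5}) = -524 - 573 i \sqrt{5}$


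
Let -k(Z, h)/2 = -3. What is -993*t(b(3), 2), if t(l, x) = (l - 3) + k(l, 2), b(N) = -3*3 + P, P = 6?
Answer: 0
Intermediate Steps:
k(Z, h) = 6 (k(Z, h) = -2*(-3) = 6)
b(N) = -3 (b(N) = -3*3 + 6 = -9 + 6 = -3)
t(l, x) = 3 + l (t(l, x) = (l - 3) + 6 = (-3 + l) + 6 = 3 + l)
-993*t(b(3), 2) = -993*(3 - 3) = -993*0 = 0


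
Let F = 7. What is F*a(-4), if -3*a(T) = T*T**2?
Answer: 448/3 ≈ 149.33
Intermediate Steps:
a(T) = -T**3/3 (a(T) = -T*T**2/3 = -T**3/3)
F*a(-4) = 7*(-1/3*(-4)**3) = 7*(-1/3*(-64)) = 7*(64/3) = 448/3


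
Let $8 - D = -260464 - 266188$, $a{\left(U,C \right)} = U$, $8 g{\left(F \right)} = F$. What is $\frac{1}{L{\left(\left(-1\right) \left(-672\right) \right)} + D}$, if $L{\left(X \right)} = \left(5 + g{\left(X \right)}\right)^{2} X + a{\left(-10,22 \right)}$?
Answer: $\frac{1}{5849562} \approx 1.7095 \cdot 10^{-7}$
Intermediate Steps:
$g{\left(F \right)} = \frac{F}{8}$
$D = 526660$ ($D = 8 - \left(-260464 - 266188\right) = 8 - -526652 = 8 + 526652 = 526660$)
$L{\left(X \right)} = -10 + X \left(5 + \frac{X}{8}\right)^{2}$ ($L{\left(X \right)} = \left(5 + \frac{X}{8}\right)^{2} X - 10 = X \left(5 + \frac{X}{8}\right)^{2} - 10 = -10 + X \left(5 + \frac{X}{8}\right)^{2}$)
$\frac{1}{L{\left(\left(-1\right) \left(-672\right) \right)} + D} = \frac{1}{\left(-10 + \frac{\left(-1\right) \left(-672\right) \left(40 - -672\right)^{2}}{64}\right) + 526660} = \frac{1}{\left(-10 + \frac{1}{64} \cdot 672 \left(40 + 672\right)^{2}\right) + 526660} = \frac{1}{\left(-10 + \frac{1}{64} \cdot 672 \cdot 712^{2}\right) + 526660} = \frac{1}{\left(-10 + \frac{1}{64} \cdot 672 \cdot 506944\right) + 526660} = \frac{1}{\left(-10 + 5322912\right) + 526660} = \frac{1}{5322902 + 526660} = \frac{1}{5849562}$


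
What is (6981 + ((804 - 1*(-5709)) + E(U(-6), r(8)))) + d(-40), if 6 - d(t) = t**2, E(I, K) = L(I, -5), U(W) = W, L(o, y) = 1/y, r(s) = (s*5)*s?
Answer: 59499/5 ≈ 11900.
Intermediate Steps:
r(s) = 5*s**2 (r(s) = (5*s)*s = 5*s**2)
E(I, K) = -1/5 (E(I, K) = 1/(-5) = -1/5)
d(t) = 6 - t**2
(6981 + ((804 - 1*(-5709)) + E(U(-6), r(8)))) + d(-40) = (6981 + ((804 - 1*(-5709)) - 1/5)) + (6 - 1*(-40)**2) = (6981 + ((804 + 5709) - 1/5)) + (6 - 1*1600) = (6981 + (6513 - 1/5)) + (6 - 1600) = (6981 + 32564/5) - 1594 = 67469/5 - 1594 = 59499/5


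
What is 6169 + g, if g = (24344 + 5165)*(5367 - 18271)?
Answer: -380777967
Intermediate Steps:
g = -380784136 (g = 29509*(-12904) = -380784136)
6169 + g = 6169 - 380784136 = -380777967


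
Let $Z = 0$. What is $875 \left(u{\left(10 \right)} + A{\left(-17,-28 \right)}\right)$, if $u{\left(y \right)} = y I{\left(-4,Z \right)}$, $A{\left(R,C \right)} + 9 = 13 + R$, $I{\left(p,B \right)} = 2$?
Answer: $6125$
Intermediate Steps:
$A{\left(R,C \right)} = 4 + R$ ($A{\left(R,C \right)} = -9 + \left(13 + R\right) = 4 + R$)
$u{\left(y \right)} = 2 y$ ($u{\left(y \right)} = y 2 = 2 y$)
$875 \left(u{\left(10 \right)} + A{\left(-17,-28 \right)}\right) = 875 \left(2 \cdot 10 + \left(4 - 17\right)\right) = 875 \left(20 - 13\right) = 875 \cdot 7 = 6125$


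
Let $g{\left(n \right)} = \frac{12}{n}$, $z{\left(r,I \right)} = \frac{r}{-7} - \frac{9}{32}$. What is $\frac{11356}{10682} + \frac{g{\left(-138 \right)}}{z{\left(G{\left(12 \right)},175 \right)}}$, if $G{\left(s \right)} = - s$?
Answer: $\frac{39527906}{39432603} \approx 1.0024$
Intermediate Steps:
$z{\left(r,I \right)} = - \frac{9}{32} - \frac{r}{7}$ ($z{\left(r,I \right)} = r \left(- \frac{1}{7}\right) - \frac{9}{32} = - \frac{r}{7} - \frac{9}{32} = - \frac{9}{32} - \frac{r}{7}$)
$\frac{11356}{10682} + \frac{g{\left(-138 \right)}}{z{\left(G{\left(12 \right)},175 \right)}} = \frac{11356}{10682} + \frac{12 \frac{1}{-138}}{- \frac{9}{32} - \frac{\left(-1\right) 12}{7}} = 11356 \cdot \frac{1}{10682} + \frac{12 \left(- \frac{1}{138}\right)}{- \frac{9}{32} - - \frac{12}{7}} = \frac{5678}{5341} - \frac{2}{23 \left(- \frac{9}{32} + \frac{12}{7}\right)} = \frac{5678}{5341} - \frac{2}{23 \cdot \frac{321}{224}} = \frac{5678}{5341} - \frac{448}{7383} = \frac{39527906}{39432603}$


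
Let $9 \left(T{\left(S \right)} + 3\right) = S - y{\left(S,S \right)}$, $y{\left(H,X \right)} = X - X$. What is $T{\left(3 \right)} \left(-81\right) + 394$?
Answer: $610$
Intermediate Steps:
$y{\left(H,X \right)} = 0$
$T{\left(S \right)} = -3 + \frac{S}{9}$ ($T{\left(S \right)} = -3 + \frac{S - 0}{9} = -3 + \frac{S + 0}{9} = -3 + \frac{S}{9}$)
$T{\left(3 \right)} \left(-81\right) + 394 = \left(-3 + \frac{1}{9} \cdot 3\right) \left(-81\right) + 394 = \left(-3 + \frac{1}{3}\right) \left(-81\right) + 394 = \left(- \frac{8}{3}\right) \left(-81\right) + 394 = 216 + 394 = 610$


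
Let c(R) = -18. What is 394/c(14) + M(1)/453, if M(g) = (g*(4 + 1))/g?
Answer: -29732/1359 ≈ -21.878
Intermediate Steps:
M(g) = 5 (M(g) = (g*5)/g = (5*g)/g = 5)
394/c(14) + M(1)/453 = 394/(-18) + 5/453 = 394*(-1/18) + 5*(1/453) = -197/9 + 5/453 = -29732/1359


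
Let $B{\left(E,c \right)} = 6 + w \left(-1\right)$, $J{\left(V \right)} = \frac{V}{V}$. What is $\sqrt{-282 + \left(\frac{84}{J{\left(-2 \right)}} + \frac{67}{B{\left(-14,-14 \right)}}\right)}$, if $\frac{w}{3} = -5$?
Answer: $\frac{i \sqrt{85911}}{21} \approx 13.957 i$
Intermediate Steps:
$w = -15$ ($w = 3 \left(-5\right) = -15$)
$J{\left(V \right)} = 1$
$B{\left(E,c \right)} = 21$ ($B{\left(E,c \right)} = 6 - -15 = 6 + 15 = 21$)
$\sqrt{-282 + \left(\frac{84}{J{\left(-2 \right)}} + \frac{67}{B{\left(-14,-14 \right)}}\right)} = \sqrt{-282 + \left(\frac{84}{1} + \frac{67}{21}\right)} = \sqrt{-282 + \left(84 \cdot 1 + 67 \cdot \frac{1}{21}\right)} = \sqrt{-282 + \left(84 + \frac{67}{21}\right)} = \sqrt{-282 + \frac{1831}{21}} = \sqrt{- \frac{4091}{21}} = \frac{i \sqrt{85911}}{21}$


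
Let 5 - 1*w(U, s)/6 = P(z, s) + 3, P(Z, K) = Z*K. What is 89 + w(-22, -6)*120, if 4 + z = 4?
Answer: 1529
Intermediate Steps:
z = 0 (z = -4 + 4 = 0)
P(Z, K) = K*Z
w(U, s) = 12 (w(U, s) = 30 - 6*(s*0 + 3) = 30 - 6*(0 + 3) = 30 - 6*3 = 30 - 18 = 12)
89 + w(-22, -6)*120 = 89 + 12*120 = 89 + 1440 = 1529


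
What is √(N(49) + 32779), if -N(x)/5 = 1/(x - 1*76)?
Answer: 7*√54186/9 ≈ 181.05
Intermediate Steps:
N(x) = -5/(-76 + x) (N(x) = -5/(x - 1*76) = -5/(x - 76) = -5/(-76 + x))
√(N(49) + 32779) = √(-5/(-76 + 49) + 32779) = √(-5/(-27) + 32779) = √(-5*(-1/27) + 32779) = √(5/27 + 32779) = √(885038/27) = 7*√54186/9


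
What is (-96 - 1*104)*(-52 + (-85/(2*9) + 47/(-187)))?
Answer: 19177300/1683 ≈ 11395.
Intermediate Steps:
(-96 - 1*104)*(-52 + (-85/(2*9) + 47/(-187))) = (-96 - 104)*(-52 + (-85/18 + 47*(-1/187))) = -200*(-52 + (-85*1/18 - 47/187)) = -200*(-52 + (-85/18 - 47/187)) = -200*(-52 - 16741/3366) = -200*(-191773/3366) = 19177300/1683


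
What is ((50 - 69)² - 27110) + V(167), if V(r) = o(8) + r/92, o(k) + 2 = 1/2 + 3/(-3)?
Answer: -2460971/92 ≈ -26750.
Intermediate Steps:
o(k) = -5/2 (o(k) = -2 + (1/2 + 3/(-3)) = -2 + (1*(½) + 3*(-⅓)) = -2 + (½ - 1) = -2 - ½ = -5/2)
V(r) = -5/2 + r/92
((50 - 69)² - 27110) + V(167) = ((50 - 69)² - 27110) + (-5/2 + (1/92)*167) = ((-19)² - 27110) + (-5/2 + 167/92) = (361 - 27110) - 63/92 = -26749 - 63/92 = -2460971/92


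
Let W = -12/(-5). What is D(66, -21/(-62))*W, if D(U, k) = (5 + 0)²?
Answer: 60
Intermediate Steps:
D(U, k) = 25 (D(U, k) = 5² = 25)
W = 12/5 (W = -12*(-⅕) = 12/5 ≈ 2.4000)
D(66, -21/(-62))*W = 25*(12/5) = 60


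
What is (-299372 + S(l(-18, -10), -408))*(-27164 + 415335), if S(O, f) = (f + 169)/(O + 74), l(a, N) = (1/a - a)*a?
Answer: -28935581851519/249 ≈ -1.1621e+11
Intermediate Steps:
l(a, N) = a*(1/a - a)
S(O, f) = (169 + f)/(74 + O)
(-299372 + S(l(-18, -10), -408))*(-27164 + 415335) = (-299372 + (169 - 408)/(74 + (1 - 1*(-18)**2)))*(-27164 + 415335) = (-299372 - 239/(74 + (1 - 1*324)))*388171 = (-299372 - 239/(74 + (1 - 324)))*388171 = (-299372 - 239/(74 - 323))*388171 = (-299372 - 239/(-249))*388171 = (-299372 - 1/249*(-239))*388171 = (-299372 + 239/249)*388171 = -74543389/249*388171 = -28935581851519/249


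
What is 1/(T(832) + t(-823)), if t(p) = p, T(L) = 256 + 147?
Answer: -1/420 ≈ -0.0023810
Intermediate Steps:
T(L) = 403
1/(T(832) + t(-823)) = 1/(403 - 823) = 1/(-420) = -1/420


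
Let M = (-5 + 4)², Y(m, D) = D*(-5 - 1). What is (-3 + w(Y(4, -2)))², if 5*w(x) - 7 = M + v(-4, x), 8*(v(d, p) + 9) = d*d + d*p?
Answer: 16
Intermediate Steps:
v(d, p) = -9 + d²/8 + d*p/8 (v(d, p) = -9 + (d*d + d*p)/8 = -9 + (d² + d*p)/8 = -9 + (d²/8 + d*p/8) = -9 + d²/8 + d*p/8)
Y(m, D) = -6*D (Y(m, D) = D*(-6) = -6*D)
M = 1 (M = (-1)² = 1)
w(x) = ⅕ - x/10 (w(x) = 7/5 + (1 + (-9 + (⅛)*(-4)² + (⅛)*(-4)*x))/5 = 7/5 + (1 + (-9 + (⅛)*16 - x/2))/5 = 7/5 + (1 + (-9 + 2 - x/2))/5 = 7/5 + (1 + (-7 - x/2))/5 = 7/5 + (-6 - x/2)/5 = 7/5 + (-6/5 - x/10) = ⅕ - x/10)
(-3 + w(Y(4, -2)))² = (-3 + (⅕ - (-3)*(-2)/5))² = (-3 + (⅕ - ⅒*12))² = (-3 + (⅕ - 6/5))² = (-3 - 1)² = (-4)² = 16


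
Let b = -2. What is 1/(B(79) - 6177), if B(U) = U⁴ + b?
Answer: 1/38943902 ≈ 2.5678e-8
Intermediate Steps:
B(U) = -2 + U⁴ (B(U) = U⁴ - 2 = -2 + U⁴)
1/(B(79) - 6177) = 1/((-2 + 79⁴) - 6177) = 1/((-2 + 38950081) - 6177) = 1/(38950079 - 6177) = 1/38943902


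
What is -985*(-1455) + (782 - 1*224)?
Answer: 1433733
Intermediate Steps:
-985*(-1455) + (782 - 1*224) = 1433175 + (782 - 224) = 1433175 + 558 = 1433733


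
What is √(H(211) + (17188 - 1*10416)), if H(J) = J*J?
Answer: √51293 ≈ 226.48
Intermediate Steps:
H(J) = J²
√(H(211) + (17188 - 1*10416)) = √(211² + (17188 - 1*10416)) = √(44521 + (17188 - 10416)) = √(44521 + 6772) = √51293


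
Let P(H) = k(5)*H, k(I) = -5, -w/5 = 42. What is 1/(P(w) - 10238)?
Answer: -1/9188 ≈ -0.00010884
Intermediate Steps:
w = -210 (w = -5*42 = -210)
P(H) = -5*H
1/(P(w) - 10238) = 1/(-5*(-210) - 10238) = 1/(1050 - 10238) = 1/(-9188) = -1/9188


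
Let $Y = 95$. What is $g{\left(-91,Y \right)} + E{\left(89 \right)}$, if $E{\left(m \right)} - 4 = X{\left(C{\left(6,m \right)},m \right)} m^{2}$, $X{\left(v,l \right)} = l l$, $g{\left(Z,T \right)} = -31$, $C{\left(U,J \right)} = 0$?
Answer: $62742214$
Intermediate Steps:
$X{\left(v,l \right)} = l^{2}$
$E{\left(m \right)} = 4 + m^{4}$ ($E{\left(m \right)} = 4 + m^{2} m^{2} = 4 + m^{4}$)
$g{\left(-91,Y \right)} + E{\left(89 \right)} = -31 + \left(4 + 89^{4}\right) = -31 + \left(4 + 62742241\right) = -31 + 62742245 = 62742214$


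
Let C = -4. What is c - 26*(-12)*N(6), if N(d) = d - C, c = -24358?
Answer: -21238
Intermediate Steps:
N(d) = 4 + d (N(d) = d - 1*(-4) = d + 4 = 4 + d)
c - 26*(-12)*N(6) = -24358 - 26*(-12)*(4 + 6) = -24358 - (-312)*10 = -24358 - 1*(-3120) = -24358 + 3120 = -21238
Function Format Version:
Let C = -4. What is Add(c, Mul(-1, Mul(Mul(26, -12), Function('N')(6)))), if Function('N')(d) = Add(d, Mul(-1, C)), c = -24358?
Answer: -21238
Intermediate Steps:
Function('N')(d) = Add(4, d) (Function('N')(d) = Add(d, Mul(-1, -4)) = Add(d, 4) = Add(4, d))
Add(c, Mul(-1, Mul(Mul(26, -12), Function('N')(6)))) = Add(-24358, Mul(-1, Mul(Mul(26, -12), Add(4, 6)))) = Add(-24358, Mul(-1, Mul(-312, 10))) = Add(-24358, Mul(-1, -3120)) = Add(-24358, 3120) = -21238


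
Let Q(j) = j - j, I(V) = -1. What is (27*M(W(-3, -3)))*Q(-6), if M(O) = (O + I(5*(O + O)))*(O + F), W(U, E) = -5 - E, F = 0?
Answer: 0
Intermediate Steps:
Q(j) = 0
M(O) = O*(-1 + O) (M(O) = (O - 1)*(O + 0) = (-1 + O)*O = O*(-1 + O))
(27*M(W(-3, -3)))*Q(-6) = (27*((-5 - 1*(-3))*(-1 + (-5 - 1*(-3)))))*0 = (27*((-5 + 3)*(-1 + (-5 + 3))))*0 = (27*(-2*(-1 - 2)))*0 = (27*(-2*(-3)))*0 = (27*6)*0 = 162*0 = 0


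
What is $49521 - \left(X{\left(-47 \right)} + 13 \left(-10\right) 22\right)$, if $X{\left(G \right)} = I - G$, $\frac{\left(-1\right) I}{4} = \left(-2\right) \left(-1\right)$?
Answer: $52342$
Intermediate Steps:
$I = -8$ ($I = - 4 \left(\left(-2\right) \left(-1\right)\right) = \left(-4\right) 2 = -8$)
$X{\left(G \right)} = -8 - G$
$49521 - \left(X{\left(-47 \right)} + 13 \left(-10\right) 22\right) = 49521 - \left(\left(-8 - -47\right) + 13 \left(-10\right) 22\right) = 49521 - \left(\left(-8 + 47\right) - 2860\right) = 49521 - \left(39 - 2860\right) = 49521 - -2821 = 49521 + 2821 = 52342$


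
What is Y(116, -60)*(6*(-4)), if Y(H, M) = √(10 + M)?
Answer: -120*I*√2 ≈ -169.71*I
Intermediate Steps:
Y(116, -60)*(6*(-4)) = √(10 - 60)*(6*(-4)) = √(-50)*(-24) = (5*I*√2)*(-24) = -120*I*√2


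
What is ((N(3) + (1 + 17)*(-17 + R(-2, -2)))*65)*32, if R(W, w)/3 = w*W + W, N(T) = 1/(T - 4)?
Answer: -413920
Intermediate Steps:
N(T) = 1/(-4 + T)
R(W, w) = 3*W + 3*W*w (R(W, w) = 3*(w*W + W) = 3*(W*w + W) = 3*(W + W*w) = 3*W + 3*W*w)
((N(3) + (1 + 17)*(-17 + R(-2, -2)))*65)*32 = ((1/(-4 + 3) + (1 + 17)*(-17 + 3*(-2)*(1 - 2)))*65)*32 = ((1/(-1) + 18*(-17 + 3*(-2)*(-1)))*65)*32 = ((-1 + 18*(-17 + 6))*65)*32 = ((-1 + 18*(-11))*65)*32 = ((-1 - 198)*65)*32 = -199*65*32 = -12935*32 = -413920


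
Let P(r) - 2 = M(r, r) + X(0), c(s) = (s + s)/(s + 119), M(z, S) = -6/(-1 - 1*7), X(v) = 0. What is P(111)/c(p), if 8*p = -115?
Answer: -9207/920 ≈ -10.008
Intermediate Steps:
p = -115/8 (p = (1/8)*(-115) = -115/8 ≈ -14.375)
M(z, S) = 3/4 (M(z, S) = -6/(-1 - 7) = -6/(-8) = -6*(-1/8) = 3/4)
c(s) = 2*s/(119 + s) (c(s) = (2*s)/(119 + s) = 2*s/(119 + s))
P(r) = 11/4 (P(r) = 2 + (3/4 + 0) = 2 + 3/4 = 11/4)
P(111)/c(p) = 11/(4*((2*(-115/8)/(119 - 115/8)))) = 11/(4*((2*(-115/8)/(837/8)))) = 11/(4*((2*(-115/8)*(8/837)))) = 11/(4*(-230/837)) = (11/4)*(-837/230) = -9207/920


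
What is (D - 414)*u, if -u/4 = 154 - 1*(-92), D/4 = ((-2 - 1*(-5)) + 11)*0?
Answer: 407376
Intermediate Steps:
D = 0 (D = 4*(((-2 - 1*(-5)) + 11)*0) = 4*(((-2 + 5) + 11)*0) = 4*((3 + 11)*0) = 4*(14*0) = 4*0 = 0)
u = -984 (u = -4*(154 - 1*(-92)) = -4*(154 + 92) = -4*246 = -984)
(D - 414)*u = (0 - 414)*(-984) = -414*(-984) = 407376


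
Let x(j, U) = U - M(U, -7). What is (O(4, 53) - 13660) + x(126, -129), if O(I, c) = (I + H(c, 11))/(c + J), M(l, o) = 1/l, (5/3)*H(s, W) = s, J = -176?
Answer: -364657597/26445 ≈ -13789.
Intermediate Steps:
H(s, W) = 3*s/5
O(I, c) = (I + 3*c/5)/(-176 + c) (O(I, c) = (I + 3*c/5)/(c - 176) = (I + 3*c/5)/(-176 + c))
x(j, U) = U - 1/U
(O(4, 53) - 13660) + x(126, -129) = ((4 + (⅗)*53)/(-176 + 53) - 13660) + (-129 - 1/(-129)) = ((4 + 159/5)/(-123) - 13660) + (-129 - 1*(-1/129)) = (-1/123*179/5 - 13660) + (-129 + 1/129) = (-179/615 - 13660) - 16640/129 = -8401079/615 - 16640/129 = -364657597/26445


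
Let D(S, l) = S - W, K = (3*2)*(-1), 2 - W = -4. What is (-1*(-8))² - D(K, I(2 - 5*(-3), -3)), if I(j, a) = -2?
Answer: 76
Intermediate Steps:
W = 6 (W = 2 - 1*(-4) = 2 + 4 = 6)
K = -6 (K = 6*(-1) = -6)
D(S, l) = -6 + S (D(S, l) = S - 1*6 = S - 6 = -6 + S)
(-1*(-8))² - D(K, I(2 - 5*(-3), -3)) = (-1*(-8))² - (-6 - 6) = 8² - 1*(-12) = 64 + 12 = 76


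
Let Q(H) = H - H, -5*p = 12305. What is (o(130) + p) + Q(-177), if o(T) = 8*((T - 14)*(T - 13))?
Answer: 106115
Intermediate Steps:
p = -2461 (p = -1/5*12305 = -2461)
o(T) = 8*(-14 + T)*(-13 + T) (o(T) = 8*((-14 + T)*(-13 + T)) = 8*(-14 + T)*(-13 + T))
Q(H) = 0
(o(130) + p) + Q(-177) = ((1456 - 216*130 + 8*130**2) - 2461) + 0 = ((1456 - 28080 + 8*16900) - 2461) + 0 = ((1456 - 28080 + 135200) - 2461) + 0 = (108576 - 2461) + 0 = 106115 + 0 = 106115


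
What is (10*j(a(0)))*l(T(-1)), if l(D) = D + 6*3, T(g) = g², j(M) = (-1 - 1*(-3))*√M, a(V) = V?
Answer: 0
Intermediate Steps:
j(M) = 2*√M (j(M) = (-1 + 3)*√M = 2*√M)
l(D) = 18 + D (l(D) = D + 18 = 18 + D)
(10*j(a(0)))*l(T(-1)) = (10*(2*√0))*(18 + (-1)²) = (10*(2*0))*(18 + 1) = (10*0)*19 = 0*19 = 0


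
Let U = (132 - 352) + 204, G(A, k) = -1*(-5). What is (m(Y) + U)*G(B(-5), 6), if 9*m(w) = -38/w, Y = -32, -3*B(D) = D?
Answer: -11425/144 ≈ -79.340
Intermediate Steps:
B(D) = -D/3
G(A, k) = 5
U = -16 (U = -220 + 204 = -16)
m(w) = -38/(9*w) (m(w) = (-38/w)/9 = -38/(9*w))
(m(Y) + U)*G(B(-5), 6) = (-38/9/(-32) - 16)*5 = (-38/9*(-1/32) - 16)*5 = (19/144 - 16)*5 = -2285/144*5 = -11425/144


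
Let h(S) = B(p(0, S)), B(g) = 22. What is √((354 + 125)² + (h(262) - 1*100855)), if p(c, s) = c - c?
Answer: 4*√8038 ≈ 358.62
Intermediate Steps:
p(c, s) = 0
h(S) = 22
√((354 + 125)² + (h(262) - 1*100855)) = √((354 + 125)² + (22 - 1*100855)) = √(479² + (22 - 100855)) = √(229441 - 100833) = √128608 = 4*√8038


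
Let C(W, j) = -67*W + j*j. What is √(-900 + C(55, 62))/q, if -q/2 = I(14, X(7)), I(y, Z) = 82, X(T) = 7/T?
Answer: -I*√741/164 ≈ -0.16598*I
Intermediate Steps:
C(W, j) = j² - 67*W (C(W, j) = -67*W + j² = j² - 67*W)
q = -164 (q = -2*82 = -164)
√(-900 + C(55, 62))/q = √(-900 + (62² - 67*55))/(-164) = √(-900 + (3844 - 3685))*(-1/164) = √(-900 + 159)*(-1/164) = √(-741)*(-1/164) = (I*√741)*(-1/164) = -I*√741/164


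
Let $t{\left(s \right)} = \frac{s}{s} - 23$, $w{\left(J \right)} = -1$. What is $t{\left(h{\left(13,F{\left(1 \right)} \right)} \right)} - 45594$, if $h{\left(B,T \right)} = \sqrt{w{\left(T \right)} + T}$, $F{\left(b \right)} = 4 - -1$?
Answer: $-45616$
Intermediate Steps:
$F{\left(b \right)} = 5$ ($F{\left(b \right)} = 4 + 1 = 5$)
$h{\left(B,T \right)} = \sqrt{-1 + T}$
$t{\left(s \right)} = -22$ ($t{\left(s \right)} = 1 - 23 = -22$)
$t{\left(h{\left(13,F{\left(1 \right)} \right)} \right)} - 45594 = -22 - 45594 = -45616$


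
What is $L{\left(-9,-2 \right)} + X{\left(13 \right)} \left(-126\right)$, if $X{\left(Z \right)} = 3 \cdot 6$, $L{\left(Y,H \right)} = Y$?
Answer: $-2277$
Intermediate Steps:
$X{\left(Z \right)} = 18$
$L{\left(-9,-2 \right)} + X{\left(13 \right)} \left(-126\right) = -9 + 18 \left(-126\right) = -9 - 2268 = -2277$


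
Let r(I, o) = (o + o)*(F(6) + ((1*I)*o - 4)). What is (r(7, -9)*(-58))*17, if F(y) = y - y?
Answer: -1189116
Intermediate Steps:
F(y) = 0
r(I, o) = 2*o*(-4 + I*o) (r(I, o) = (o + o)*(0 + ((1*I)*o - 4)) = (2*o)*(0 + (I*o - 4)) = (2*o)*(0 + (-4 + I*o)) = (2*o)*(-4 + I*o) = 2*o*(-4 + I*o))
(r(7, -9)*(-58))*17 = ((2*(-9)*(-4 + 7*(-9)))*(-58))*17 = ((2*(-9)*(-4 - 63))*(-58))*17 = ((2*(-9)*(-67))*(-58))*17 = (1206*(-58))*17 = -69948*17 = -1189116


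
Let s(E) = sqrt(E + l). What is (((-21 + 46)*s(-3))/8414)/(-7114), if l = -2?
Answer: -25*I*sqrt(5)/59857196 ≈ -9.3392e-7*I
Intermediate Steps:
s(E) = sqrt(-2 + E) (s(E) = sqrt(E - 2) = sqrt(-2 + E))
(((-21 + 46)*s(-3))/8414)/(-7114) = (((-21 + 46)*sqrt(-2 - 3))/8414)/(-7114) = ((25*sqrt(-5))*(1/8414))*(-1/7114) = ((25*(I*sqrt(5)))*(1/8414))*(-1/7114) = ((25*I*sqrt(5))*(1/8414))*(-1/7114) = (25*I*sqrt(5)/8414)*(-1/7114) = -25*I*sqrt(5)/59857196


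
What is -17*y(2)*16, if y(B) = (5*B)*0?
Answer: 0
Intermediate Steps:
y(B) = 0
-17*y(2)*16 = -17*0*16 = 0*16 = 0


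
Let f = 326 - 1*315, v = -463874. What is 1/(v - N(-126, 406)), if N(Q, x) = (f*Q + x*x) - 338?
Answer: -1/626986 ≈ -1.5949e-6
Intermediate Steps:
f = 11 (f = 326 - 315 = 11)
N(Q, x) = -338 + x² + 11*Q (N(Q, x) = (11*Q + x*x) - 338 = (11*Q + x²) - 338 = (x² + 11*Q) - 338 = -338 + x² + 11*Q)
1/(v - N(-126, 406)) = 1/(-463874 - (-338 + 406² + 11*(-126))) = 1/(-463874 - (-338 + 164836 - 1386)) = 1/(-463874 - 1*163112) = 1/(-463874 - 163112) = 1/(-626986) = -1/626986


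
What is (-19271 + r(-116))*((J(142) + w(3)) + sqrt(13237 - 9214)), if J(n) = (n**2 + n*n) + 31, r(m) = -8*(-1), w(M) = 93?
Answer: -779226876 - 57789*sqrt(447) ≈ -7.8045e+8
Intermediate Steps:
r(m) = 8 (r(m) = -4*(-2) = 8)
J(n) = 31 + 2*n**2 (J(n) = (n**2 + n**2) + 31 = 2*n**2 + 31 = 31 + 2*n**2)
(-19271 + r(-116))*((J(142) + w(3)) + sqrt(13237 - 9214)) = (-19271 + 8)*(((31 + 2*142**2) + 93) + sqrt(13237 - 9214)) = -19263*(((31 + 2*20164) + 93) + sqrt(4023)) = -19263*(((31 + 40328) + 93) + 3*sqrt(447)) = -19263*((40359 + 93) + 3*sqrt(447)) = -19263*(40452 + 3*sqrt(447)) = -779226876 - 57789*sqrt(447)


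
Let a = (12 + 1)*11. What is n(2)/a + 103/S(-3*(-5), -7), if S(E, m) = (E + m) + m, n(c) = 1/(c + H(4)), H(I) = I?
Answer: 88375/858 ≈ 103.00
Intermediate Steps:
a = 143 (a = 13*11 = 143)
n(c) = 1/(4 + c) (n(c) = 1/(c + 4) = 1/(4 + c))
S(E, m) = E + 2*m
n(2)/a + 103/S(-3*(-5), -7) = 1/((4 + 2)*143) + 103/(-3*(-5) + 2*(-7)) = (1/143)/6 + 103/(15 - 14) = (⅙)*(1/143) + 103/1 = 1/858 + 103*1 = 1/858 + 103 = 88375/858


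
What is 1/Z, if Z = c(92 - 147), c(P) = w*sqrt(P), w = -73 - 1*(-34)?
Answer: I*sqrt(55)/2145 ≈ 0.0034574*I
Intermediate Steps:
w = -39 (w = -73 + 34 = -39)
c(P) = -39*sqrt(P)
Z = -39*I*sqrt(55) (Z = -39*sqrt(92 - 147) = -39*I*sqrt(55) ≈ -289.23*I)
1/Z = 1/(-39*I*sqrt(55)) = I*sqrt(55)/2145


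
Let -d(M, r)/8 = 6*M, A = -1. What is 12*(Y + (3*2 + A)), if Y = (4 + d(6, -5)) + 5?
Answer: -3288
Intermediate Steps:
d(M, r) = -48*M
Y = -279 (Y = (4 - 48*6) + 5 = (4 - 288) + 5 = -284 + 5 = -279)
12*(Y + (3*2 + A)) = 12*(-279 + (3*2 - 1)) = 12*(-279 + (6 - 1)) = 12*(-279 + 5) = 12*(-274) = -3288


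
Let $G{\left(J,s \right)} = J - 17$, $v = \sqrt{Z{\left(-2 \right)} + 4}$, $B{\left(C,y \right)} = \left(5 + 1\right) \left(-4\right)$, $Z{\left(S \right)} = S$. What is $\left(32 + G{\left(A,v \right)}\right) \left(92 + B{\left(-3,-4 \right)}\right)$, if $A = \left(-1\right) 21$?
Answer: $-408$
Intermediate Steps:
$B{\left(C,y \right)} = -24$ ($B{\left(C,y \right)} = 6 \left(-4\right) = -24$)
$A = -21$
$v = \sqrt{2}$ ($v = \sqrt{-2 + 4} = \sqrt{2} \approx 1.4142$)
$G{\left(J,s \right)} = -17 + J$
$\left(32 + G{\left(A,v \right)}\right) \left(92 + B{\left(-3,-4 \right)}\right) = \left(32 - 38\right) \left(92 - 24\right) = \left(32 - 38\right) 68 = \left(-6\right) 68 = -408$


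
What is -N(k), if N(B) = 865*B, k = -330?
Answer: 285450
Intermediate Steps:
-N(k) = -865*(-330) = -1*(-285450) = 285450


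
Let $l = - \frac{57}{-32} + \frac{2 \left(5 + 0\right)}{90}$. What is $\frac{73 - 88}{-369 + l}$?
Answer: $\frac{4320}{105727} \approx 0.04086$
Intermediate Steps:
$l = \frac{545}{288}$ ($l = \left(-57\right) \left(- \frac{1}{32}\right) + 2 \cdot 5 \cdot \frac{1}{90} = \frac{57}{32} + 10 \cdot \frac{1}{90} = \frac{57}{32} + \frac{1}{9} = \frac{545}{288} \approx 1.8924$)
$\frac{73 - 88}{-369 + l} = \frac{73 - 88}{-369 + \frac{545}{288}} = - \frac{15}{- \frac{105727}{288}} = \left(-15\right) \left(- \frac{288}{105727}\right) = \frac{4320}{105727}$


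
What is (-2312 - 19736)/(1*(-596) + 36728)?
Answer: -5512/9033 ≈ -0.61021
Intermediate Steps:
(-2312 - 19736)/(1*(-596) + 36728) = -22048/(-596 + 36728) = -22048/36132 = -22048*1/36132 = -5512/9033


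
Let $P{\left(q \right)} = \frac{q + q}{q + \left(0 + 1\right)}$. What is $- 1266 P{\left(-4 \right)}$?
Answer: $-3376$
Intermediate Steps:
$P{\left(q \right)} = \frac{2 q}{1 + q}$ ($P{\left(q \right)} = \frac{2 q}{q + 1} = \frac{2 q}{1 + q}$)
$- 1266 P{\left(-4 \right)} = - 1266 \cdot 2 \left(-4\right) \frac{1}{1 - 4} = - 1266 \cdot 2 \left(-4\right) \frac{1}{-3} = - 1266 \cdot 2 \left(-4\right) \left(- \frac{1}{3}\right) = \left(-1266\right) \frac{8}{3} = -3376$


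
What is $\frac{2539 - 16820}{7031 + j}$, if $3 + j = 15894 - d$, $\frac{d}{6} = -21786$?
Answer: $- \frac{14281}{153638} \approx -0.092952$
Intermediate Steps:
$d = -130716$ ($d = 6 \left(-21786\right) = -130716$)
$j = 146607$ ($j = -3 + \left(15894 - -130716\right) = -3 + \left(15894 + 130716\right) = -3 + 146610 = 146607$)
$\frac{2539 - 16820}{7031 + j} = \frac{2539 - 16820}{7031 + 146607} = - \frac{14281}{153638}$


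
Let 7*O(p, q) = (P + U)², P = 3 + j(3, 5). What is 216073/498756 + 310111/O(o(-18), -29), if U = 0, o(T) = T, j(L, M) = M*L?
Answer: 45114919211/6733206 ≈ 6700.4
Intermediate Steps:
j(L, M) = L*M
P = 18 (P = 3 + 3*5 = 3 + 15 = 18)
O(p, q) = 324/7 (O(p, q) = (18 + 0)²/7 = (⅐)*18² = (⅐)*324 = 324/7)
216073/498756 + 310111/O(o(-18), -29) = 216073/498756 + 310111/(324/7) = 216073*(1/498756) + 310111*(7/324) = 216073/498756 + 2170777/324 = 45114919211/6733206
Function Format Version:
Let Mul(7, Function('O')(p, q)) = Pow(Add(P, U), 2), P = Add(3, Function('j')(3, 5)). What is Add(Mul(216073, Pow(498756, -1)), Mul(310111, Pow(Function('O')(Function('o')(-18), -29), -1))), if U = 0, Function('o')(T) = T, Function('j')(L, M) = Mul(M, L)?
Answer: Rational(45114919211, 6733206) ≈ 6700.4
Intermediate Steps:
Function('j')(L, M) = Mul(L, M)
P = 18 (P = Add(3, Mul(3, 5)) = Add(3, 15) = 18)
Function('O')(p, q) = Rational(324, 7) (Function('O')(p, q) = Mul(Rational(1, 7), Pow(Add(18, 0), 2)) = Mul(Rational(1, 7), Pow(18, 2)) = Mul(Rational(1, 7), 324) = Rational(324, 7))
Add(Mul(216073, Pow(498756, -1)), Mul(310111, Pow(Function('O')(Function('o')(-18), -29), -1))) = Add(Mul(216073, Pow(498756, -1)), Mul(310111, Pow(Rational(324, 7), -1))) = Add(Mul(216073, Rational(1, 498756)), Mul(310111, Rational(7, 324))) = Add(Rational(216073, 498756), Rational(2170777, 324)) = Rational(45114919211, 6733206)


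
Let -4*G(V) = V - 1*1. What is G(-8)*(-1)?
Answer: -9/4 ≈ -2.2500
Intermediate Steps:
G(V) = ¼ - V/4 (G(V) = -(V - 1*1)/4 = -(V - 1)/4 = -(-1 + V)/4 = ¼ - V/4)
G(-8)*(-1) = (¼ - ¼*(-8))*(-1) = (¼ + 2)*(-1) = (9/4)*(-1) = -9/4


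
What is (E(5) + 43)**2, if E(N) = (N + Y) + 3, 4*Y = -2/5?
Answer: 259081/100 ≈ 2590.8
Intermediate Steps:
Y = -1/10 (Y = (-2/5)/4 = (-2*1/5)/4 = (1/4)*(-2/5) = -1/10 ≈ -0.10000)
E(N) = 29/10 + N (E(N) = (N - 1/10) + 3 = (-1/10 + N) + 3 = 29/10 + N)
(E(5) + 43)**2 = ((29/10 + 5) + 43)**2 = (79/10 + 43)**2 = (509/10)**2 = 259081/100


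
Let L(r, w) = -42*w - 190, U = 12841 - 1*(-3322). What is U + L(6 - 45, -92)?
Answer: 19837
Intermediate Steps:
U = 16163 (U = 12841 + 3322 = 16163)
L(r, w) = -190 - 42*w
U + L(6 - 45, -92) = 16163 + (-190 - 42*(-92)) = 16163 + (-190 + 3864) = 16163 + 3674 = 19837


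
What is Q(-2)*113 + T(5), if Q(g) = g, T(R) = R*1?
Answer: -221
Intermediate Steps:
T(R) = R
Q(-2)*113 + T(5) = -2*113 + 5 = -226 + 5 = -221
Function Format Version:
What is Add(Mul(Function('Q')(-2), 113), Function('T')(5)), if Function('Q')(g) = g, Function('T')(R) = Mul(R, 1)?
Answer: -221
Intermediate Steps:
Function('T')(R) = R
Add(Mul(Function('Q')(-2), 113), Function('T')(5)) = Add(Mul(-2, 113), 5) = Add(-226, 5) = -221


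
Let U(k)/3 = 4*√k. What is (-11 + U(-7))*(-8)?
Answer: 88 - 96*I*√7 ≈ 88.0 - 253.99*I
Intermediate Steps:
U(k) = 12*√k (U(k) = 3*(4*√k) = 12*√k)
(-11 + U(-7))*(-8) = (-11 + 12*√(-7))*(-8) = (-11 + 12*(I*√7))*(-8) = (-11 + 12*I*√7)*(-8) = 88 - 96*I*√7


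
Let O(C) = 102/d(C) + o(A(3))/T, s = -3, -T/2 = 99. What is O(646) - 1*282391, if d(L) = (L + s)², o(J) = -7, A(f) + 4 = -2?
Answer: -23117343844343/81862902 ≈ -2.8239e+5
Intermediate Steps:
T = -198 (T = -2*99 = -198)
A(f) = -6 (A(f) = -4 - 2 = -6)
d(L) = (-3 + L)² (d(L) = (L - 3)² = (-3 + L)²)
O(C) = 7/198 + 102/(-3 + C)² (O(C) = 102/((-3 + C)²) - 7/(-198) = 102/(-3 + C)² - 7*(-1/198) = 102/(-3 + C)² + 7/198 = 7/198 + 102/(-3 + C)²)
O(646) - 1*282391 = (7/198 + 102/(-3 + 646)²) - 1*282391 = (7/198 + 102/643²) - 282391 = (7/198 + 102*(1/413449)) - 282391 = (7/198 + 102/413449) - 282391 = 2914339/81862902 - 282391 = -23117343844343/81862902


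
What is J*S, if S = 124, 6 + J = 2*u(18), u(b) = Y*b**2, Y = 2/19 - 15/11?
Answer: -21288072/209 ≈ -1.0186e+5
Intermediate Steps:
Y = -263/209 (Y = 2*(1/19) - 15*1/11 = 2/19 - 15/11 = -263/209 ≈ -1.2584)
u(b) = -263*b**2/209
J = -171678/209 (J = -6 + 2*(-263/209*18**2) = -6 + 2*(-263/209*324) = -6 + 2*(-85212/209) = -6 - 170424/209 = -171678/209 ≈ -821.43)
J*S = -171678/209*124 = -21288072/209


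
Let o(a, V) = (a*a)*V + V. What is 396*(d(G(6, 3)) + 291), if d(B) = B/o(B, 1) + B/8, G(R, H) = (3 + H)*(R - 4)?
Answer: 16800102/145 ≈ 1.1586e+5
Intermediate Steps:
G(R, H) = (-4 + R)*(3 + H) (G(R, H) = (3 + H)*(-4 + R) = (-4 + R)*(3 + H))
o(a, V) = V + V*a² (o(a, V) = a²*V + V = V*a² + V = V + V*a²)
d(B) = B/8 + B/(1 + B²) (d(B) = B/((1*(1 + B²))) + B/8 = B/(1 + B²) + B*(⅛) = B/(1 + B²) + B/8 = B/8 + B/(1 + B²))
396*(d(G(6, 3)) + 291) = 396*((-12 - 4*3 + 3*6 + 3*6)*(9 + (-12 - 4*3 + 3*6 + 3*6)²)/(8*(1 + (-12 - 4*3 + 3*6 + 3*6)²)) + 291) = 396*((-12 - 12 + 18 + 18)*(9 + (-12 - 12 + 18 + 18)²)/(8*(1 + (-12 - 12 + 18 + 18)²)) + 291) = 396*((⅛)*12*(9 + 12²)/(1 + 12²) + 291) = 396*((⅛)*12*(9 + 144)/(1 + 144) + 291) = 396*((⅛)*12*153/145 + 291) = 396*((⅛)*12*(1/145)*153 + 291) = 396*(459/290 + 291) = 396*(84849/290) = 16800102/145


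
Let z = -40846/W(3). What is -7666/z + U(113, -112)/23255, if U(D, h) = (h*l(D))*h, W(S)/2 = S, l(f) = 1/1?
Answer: 791004602/474936865 ≈ 1.6655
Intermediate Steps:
l(f) = 1
W(S) = 2*S
U(D, h) = h**2 (U(D, h) = (h*1)*h = h*h = h**2)
z = -20423/3 (z = -40846/(2*3) = -40846/6 = -40846*1/6 = -20423/3 ≈ -6807.7)
-7666/z + U(113, -112)/23255 = -7666/(-20423/3) + (-112)**2/23255 = -7666*(-3/20423) + 12544*(1/23255) = 22998/20423 + 12544/23255 = 791004602/474936865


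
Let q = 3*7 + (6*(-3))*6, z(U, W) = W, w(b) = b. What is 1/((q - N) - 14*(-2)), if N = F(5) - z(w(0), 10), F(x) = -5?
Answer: -1/44 ≈ -0.022727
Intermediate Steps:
q = -87 (q = 21 - 18*6 = 21 - 108 = -87)
N = -15 (N = -5 - 1*10 = -5 - 10 = -15)
1/((q - N) - 14*(-2)) = 1/((-87 - 1*(-15)) - 14*(-2)) = 1/((-87 + 15) + 28) = 1/(-72 + 28) = 1/(-44) = -1/44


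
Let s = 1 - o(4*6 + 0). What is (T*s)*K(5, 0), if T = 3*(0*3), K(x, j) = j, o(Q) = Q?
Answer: 0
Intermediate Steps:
T = 0 (T = 3*0 = 0)
s = -23 (s = 1 - (4*6 + 0) = 1 - (24 + 0) = 1 - 1*24 = 1 - 24 = -23)
(T*s)*K(5, 0) = (0*(-23))*0 = 0*0 = 0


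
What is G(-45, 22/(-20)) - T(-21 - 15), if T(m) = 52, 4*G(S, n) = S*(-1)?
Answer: -163/4 ≈ -40.750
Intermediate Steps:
G(S, n) = -S/4 (G(S, n) = (S*(-1))/4 = (-S)/4 = -S/4)
G(-45, 22/(-20)) - T(-21 - 15) = -¼*(-45) - 1*52 = 45/4 - 52 = -163/4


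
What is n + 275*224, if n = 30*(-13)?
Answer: 61210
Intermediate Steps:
n = -390
n + 275*224 = -390 + 275*224 = -390 + 61600 = 61210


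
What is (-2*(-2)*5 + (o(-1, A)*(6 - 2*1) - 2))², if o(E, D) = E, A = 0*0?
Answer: 196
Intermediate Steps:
A = 0
(-2*(-2)*5 + (o(-1, A)*(6 - 2*1) - 2))² = (-2*(-2)*5 + (-(6 - 2*1) - 2))² = (4*5 + (-(6 - 2) - 2))² = (20 + (-1*4 - 2))² = (20 + (-4 - 2))² = (20 - 6)² = 14² = 196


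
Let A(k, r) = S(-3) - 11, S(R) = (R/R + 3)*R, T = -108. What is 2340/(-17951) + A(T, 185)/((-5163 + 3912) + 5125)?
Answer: -9478033/69542174 ≈ -0.13629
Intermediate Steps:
S(R) = 4*R (S(R) = (1 + 3)*R = 4*R)
A(k, r) = -23 (A(k, r) = 4*(-3) - 11 = -12 - 11 = -23)
2340/(-17951) + A(T, 185)/((-5163 + 3912) + 5125) = 2340/(-17951) - 23/((-5163 + 3912) + 5125) = 2340*(-1/17951) - 23/(-1251 + 5125) = -2340/17951 - 23/3874 = -9478033/69542174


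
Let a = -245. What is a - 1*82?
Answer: -327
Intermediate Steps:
a - 1*82 = -245 - 1*82 = -245 - 82 = -327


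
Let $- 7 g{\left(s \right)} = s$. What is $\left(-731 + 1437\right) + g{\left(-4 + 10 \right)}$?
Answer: $\frac{4936}{7} \approx 705.14$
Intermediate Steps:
$g{\left(s \right)} = - \frac{s}{7}$
$\left(-731 + 1437\right) + g{\left(-4 + 10 \right)} = \left(-731 + 1437\right) - \frac{-4 + 10}{7} = 706 - \frac{6}{7} = \frac{4936}{7}$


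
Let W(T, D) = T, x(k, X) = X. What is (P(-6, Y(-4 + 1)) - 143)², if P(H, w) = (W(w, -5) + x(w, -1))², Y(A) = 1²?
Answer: 20449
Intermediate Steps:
Y(A) = 1
P(H, w) = (-1 + w)² (P(H, w) = (w - 1)² = (-1 + w)²)
(P(-6, Y(-4 + 1)) - 143)² = ((-1 + 1)² - 143)² = (0² - 143)² = (0 - 143)² = (-143)² = 20449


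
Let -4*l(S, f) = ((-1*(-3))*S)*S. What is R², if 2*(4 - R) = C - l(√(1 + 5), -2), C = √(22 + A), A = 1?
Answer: 141/16 - 7*√23/4 ≈ 0.41980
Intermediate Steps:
l(S, f) = -3*S²/4 (l(S, f) = -(-1*(-3))*S*S/4 = -3*S*S/4 = -3*S²/4)
C = √23 (C = √(22 + 1) = √23 ≈ 4.7958)
R = 7/4 - √23/2 (R = 4 - (√23 - (-3)*(√(1 + 5))²/4)/2 = 4 - (√23 - (-3)*(√6)²/4)/2 = 4 - (√23 - (-3)*6/4)/2 = 4 - (√23 - 1*(-9/2))/2 = 4 - (√23 + 9/2)/2 = 4 - (9/2 + √23)/2 = 4 + (-9/4 - √23/2) = 7/4 - √23/2 ≈ -0.64792)
R² = (7/4 - √23/2)²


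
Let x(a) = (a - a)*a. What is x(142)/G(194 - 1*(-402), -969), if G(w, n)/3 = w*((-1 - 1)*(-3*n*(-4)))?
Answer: 0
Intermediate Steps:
G(w, n) = -72*n*w (G(w, n) = 3*(w*((-1 - 1)*(-3*n*(-4)))) = 3*(w*(-24*n)) = 3*(-24*n*w) = -72*n*w)
x(a) = 0 (x(a) = 0*a = 0)
x(142)/G(194 - 1*(-402), -969) = 0/((-72*(-969)*(194 - 1*(-402)))) = 0/((-72*(-969)*(194 + 402))) = 0/((-72*(-969)*596)) = 0/41581728 = 0*(1/41581728) = 0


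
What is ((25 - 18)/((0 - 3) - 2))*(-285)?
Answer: 399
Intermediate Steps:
((25 - 18)/((0 - 3) - 2))*(-285) = (7/(-3 - 2))*(-285) = (7/(-5))*(-285) = (7*(-1/5))*(-285) = -7/5*(-285) = 399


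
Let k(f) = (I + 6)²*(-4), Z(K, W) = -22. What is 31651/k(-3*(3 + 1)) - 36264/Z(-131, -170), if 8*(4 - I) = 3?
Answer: 9266732/5929 ≈ 1562.9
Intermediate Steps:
I = 29/8 (I = 4 - ⅛*3 = 4 - 3/8 = 29/8 ≈ 3.6250)
k(f) = -5929/16 (k(f) = (29/8 + 6)²*(-4) = (77/8)²*(-4) = (5929/64)*(-4) = -5929/16)
31651/k(-3*(3 + 1)) - 36264/Z(-131, -170) = 31651/(-5929/16) - 36264/(-22) = 31651*(-16/5929) - 36264*(-1/22) = -506416/5929 + 18132/11 = 9266732/5929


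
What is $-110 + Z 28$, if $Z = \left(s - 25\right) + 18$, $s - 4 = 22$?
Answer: $422$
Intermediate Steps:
$s = 26$ ($s = 4 + 22 = 26$)
$Z = 19$ ($Z = \left(26 - 25\right) + 18 = 1 + 18 = 19$)
$-110 + Z 28 = -110 + 19 \cdot 28 = -110 + 532 = 422$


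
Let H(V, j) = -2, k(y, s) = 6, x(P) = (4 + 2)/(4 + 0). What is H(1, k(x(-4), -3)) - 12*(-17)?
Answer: 202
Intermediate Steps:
x(P) = 3/2 (x(P) = 6/4 = 6*(1/4) = 3/2)
H(1, k(x(-4), -3)) - 12*(-17) = -2 - 12*(-17) = -2 + 204 = 202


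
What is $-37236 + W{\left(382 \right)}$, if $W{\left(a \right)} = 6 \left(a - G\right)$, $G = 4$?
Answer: $-34968$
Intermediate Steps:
$W{\left(a \right)} = -24 + 6 a$ ($W{\left(a \right)} = 6 \left(a - 4\right) = 6 \left(-4 + a\right) = -24 + 6 a$)
$-37236 + W{\left(382 \right)} = -37236 + \left(-24 + 6 \cdot 382\right) = -37236 + \left(-24 + 2292\right) = -37236 + 2268 = -34968$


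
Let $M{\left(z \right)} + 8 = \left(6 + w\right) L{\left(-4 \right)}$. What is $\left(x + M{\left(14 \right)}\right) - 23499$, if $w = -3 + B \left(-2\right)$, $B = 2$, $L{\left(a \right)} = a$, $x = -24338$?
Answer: $-47841$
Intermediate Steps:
$w = -7$ ($w = -3 + 2 \left(-2\right) = -3 - 4 = -7$)
$M{\left(z \right)} = -4$ ($M{\left(z \right)} = -8 + \left(6 - 7\right) \left(-4\right) = -8 - -4 = -8 + 4 = -4$)
$\left(x + M{\left(14 \right)}\right) - 23499 = \left(-24338 - 4\right) - 23499 = -24342 - 23499 = -47841$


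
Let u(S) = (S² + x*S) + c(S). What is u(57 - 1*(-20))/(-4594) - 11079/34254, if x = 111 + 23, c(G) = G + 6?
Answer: -33903597/8742382 ≈ -3.8781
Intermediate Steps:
c(G) = 6 + G
x = 134
u(S) = 6 + S² + 135*S (u(S) = (S² + 134*S) + (6 + S) = 6 + S² + 135*S)
u(57 - 1*(-20))/(-4594) - 11079/34254 = (6 + (57 - 1*(-20))² + 135*(57 - 1*(-20)))/(-4594) - 11079/34254 = (6 + (57 + 20)² + 135*(57 + 20))*(-1/4594) - 11079*1/34254 = (6 + 77² + 135*77)*(-1/4594) - 1231/3806 = (6 + 5929 + 10395)*(-1/4594) - 1231/3806 = 16330*(-1/4594) - 1231/3806 = -8165/2297 - 1231/3806 = -33903597/8742382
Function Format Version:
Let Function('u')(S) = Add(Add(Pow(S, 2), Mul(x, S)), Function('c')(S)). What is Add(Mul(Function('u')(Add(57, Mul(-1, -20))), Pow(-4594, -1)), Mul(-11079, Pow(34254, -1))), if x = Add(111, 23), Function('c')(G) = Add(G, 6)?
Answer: Rational(-33903597, 8742382) ≈ -3.8781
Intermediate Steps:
Function('c')(G) = Add(6, G)
x = 134
Function('u')(S) = Add(6, Pow(S, 2), Mul(135, S)) (Function('u')(S) = Add(Add(Pow(S, 2), Mul(134, S)), Add(6, S)) = Add(6, Pow(S, 2), Mul(135, S)))
Add(Mul(Function('u')(Add(57, Mul(-1, -20))), Pow(-4594, -1)), Mul(-11079, Pow(34254, -1))) = Add(Mul(Add(6, Pow(Add(57, Mul(-1, -20)), 2), Mul(135, Add(57, Mul(-1, -20)))), Pow(-4594, -1)), Mul(-11079, Pow(34254, -1))) = Add(Mul(Add(6, Pow(Add(57, 20), 2), Mul(135, Add(57, 20))), Rational(-1, 4594)), Mul(-11079, Rational(1, 34254))) = Add(Mul(Add(6, Pow(77, 2), Mul(135, 77)), Rational(-1, 4594)), Rational(-1231, 3806)) = Add(Mul(Add(6, 5929, 10395), Rational(-1, 4594)), Rational(-1231, 3806)) = Add(Mul(16330, Rational(-1, 4594)), Rational(-1231, 3806)) = Add(Rational(-8165, 2297), Rational(-1231, 3806)) = Rational(-33903597, 8742382)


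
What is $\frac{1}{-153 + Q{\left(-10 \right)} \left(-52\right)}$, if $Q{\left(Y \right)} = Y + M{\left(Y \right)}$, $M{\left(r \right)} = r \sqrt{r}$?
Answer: $- \frac{i}{- 367 i + 520 \sqrt{10}} \approx 0.00012929 - 0.00057928 i$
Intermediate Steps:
$M{\left(r \right)} = r^{\frac{3}{2}}$
$Q{\left(Y \right)} = Y + Y^{\frac{3}{2}}$
$\frac{1}{-153 + Q{\left(-10 \right)} \left(-52\right)} = \frac{1}{-153 + \left(-10 + \left(-10\right)^{\frac{3}{2}}\right) \left(-52\right)} = \frac{1}{-153 + \left(-10 - 10 i \sqrt{10}\right) \left(-52\right)} = \frac{1}{-153 + \left(520 + 520 i \sqrt{10}\right)} = \frac{1}{367 + 520 i \sqrt{10}}$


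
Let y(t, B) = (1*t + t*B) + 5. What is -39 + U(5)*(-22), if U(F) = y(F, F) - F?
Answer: -699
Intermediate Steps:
y(t, B) = 5 + t + B*t (y(t, B) = (t + B*t) + 5 = 5 + t + B*t)
U(F) = 5 + F² (U(F) = (5 + F + F*F) - F = (5 + F + F²) - F = 5 + F²)
-39 + U(5)*(-22) = -39 + (5 + 5²)*(-22) = -39 + (5 + 25)*(-22) = -39 + 30*(-22) = -39 - 660 = -699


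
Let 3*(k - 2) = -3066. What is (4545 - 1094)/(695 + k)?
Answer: -3451/325 ≈ -10.618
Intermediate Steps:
k = -1020 (k = 2 + (⅓)*(-3066) = 2 - 1022 = -1020)
(4545 - 1094)/(695 + k) = (4545 - 1094)/(695 - 1020) = 3451/(-325) = 3451*(-1/325) = -3451/325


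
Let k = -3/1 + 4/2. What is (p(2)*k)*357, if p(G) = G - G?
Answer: 0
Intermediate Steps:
p(G) = 0
k = -1 (k = -3*1 + 4*(½) = -3 + 2 = -1)
(p(2)*k)*357 = (0*(-1))*357 = 0*357 = 0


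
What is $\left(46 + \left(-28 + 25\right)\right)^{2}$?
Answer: $1849$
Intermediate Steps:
$\left(46 + \left(-28 + 25\right)\right)^{2} = \left(46 - 3\right)^{2} = 43^{2} = 1849$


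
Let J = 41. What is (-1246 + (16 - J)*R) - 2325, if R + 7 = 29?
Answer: -4121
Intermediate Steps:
R = 22 (R = -7 + 29 = 22)
(-1246 + (16 - J)*R) - 2325 = (-1246 + (16 - 1*41)*22) - 2325 = (-1246 + (16 - 41)*22) - 2325 = (-1246 - 25*22) - 2325 = (-1246 - 550) - 2325 = -1796 - 2325 = -4121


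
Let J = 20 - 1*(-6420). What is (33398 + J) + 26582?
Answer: 66420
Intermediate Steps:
J = 6440 (J = 20 + 6420 = 6440)
(33398 + J) + 26582 = (33398 + 6440) + 26582 = 39838 + 26582 = 66420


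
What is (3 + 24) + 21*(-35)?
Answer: -708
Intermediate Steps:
(3 + 24) + 21*(-35) = 27 - 735 = -708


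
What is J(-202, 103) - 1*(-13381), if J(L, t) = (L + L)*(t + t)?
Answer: -69843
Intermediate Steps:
J(L, t) = 4*L*t (J(L, t) = (2*L)*(2*t) = 4*L*t)
J(-202, 103) - 1*(-13381) = 4*(-202)*103 - 1*(-13381) = -83224 + 13381 = -69843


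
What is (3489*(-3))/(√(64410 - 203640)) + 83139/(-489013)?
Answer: -11877/69859 + 3489*I*√15470/15470 ≈ -0.17001 + 28.051*I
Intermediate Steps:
(3489*(-3))/(√(64410 - 203640)) + 83139/(-489013) = -10467*(-I*√15470/46410) + 83139*(-1/489013) = -10467*(-I*√15470/46410) - 11877/69859 = -(-3489)*I*√15470/15470 - 11877/69859 = 3489*I*√15470/15470 - 11877/69859 = -11877/69859 + 3489*I*√15470/15470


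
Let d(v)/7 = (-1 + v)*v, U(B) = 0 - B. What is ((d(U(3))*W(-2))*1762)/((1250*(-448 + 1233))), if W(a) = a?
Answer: -148008/490625 ≈ -0.30167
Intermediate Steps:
U(B) = -B
d(v) = 7*v*(-1 + v) (d(v) = 7*((-1 + v)*v) = 7*(v*(-1 + v)) = 7*v*(-1 + v))
((d(U(3))*W(-2))*1762)/((1250*(-448 + 1233))) = (((7*(-1*3)*(-1 - 1*3))*(-2))*1762)/((1250*(-448 + 1233))) = (((7*(-3)*(-1 - 3))*(-2))*1762)/((1250*785)) = (((7*(-3)*(-4))*(-2))*1762)/981250 = ((84*(-2))*1762)*(1/981250) = -168*1762*(1/981250) = -296016*1/981250 = -148008/490625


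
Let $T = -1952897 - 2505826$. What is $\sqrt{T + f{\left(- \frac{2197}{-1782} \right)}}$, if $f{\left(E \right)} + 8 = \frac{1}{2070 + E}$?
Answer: $\frac{i \sqrt{60741363469539207605}}{3690937} \approx 2111.6 i$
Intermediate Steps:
$T = -4458723$ ($T = -1952897 - 2505826 = -4458723$)
$f{\left(E \right)} = -8 + \frac{1}{2070 + E}$
$\sqrt{T + f{\left(- \frac{2197}{-1782} \right)}} = \sqrt{-4458723 + \frac{-16559 - 8 \left(- \frac{2197}{-1782}\right)}{2070 - \frac{2197}{-1782}}} = \sqrt{-4458723 + \frac{-16559 - 8 \left(\left(-2197\right) \left(- \frac{1}{1782}\right)\right)}{2070 - - \frac{2197}{1782}}} = \sqrt{-4458723 + \frac{-16559 - \frac{8788}{891}}{2070 + \frac{2197}{1782}}} = \sqrt{-4458723 + \frac{-16559 - \frac{8788}{891}}{\frac{3690937}{1782}}} = \sqrt{-4458723 + \frac{1782}{3690937} \left(- \frac{14762857}{891}\right)} = \sqrt{-4458723 - \frac{29525714}{3690937}} = \sqrt{- \frac{16456895219165}{3690937}} = \frac{i \sqrt{60741363469539207605}}{3690937}$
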